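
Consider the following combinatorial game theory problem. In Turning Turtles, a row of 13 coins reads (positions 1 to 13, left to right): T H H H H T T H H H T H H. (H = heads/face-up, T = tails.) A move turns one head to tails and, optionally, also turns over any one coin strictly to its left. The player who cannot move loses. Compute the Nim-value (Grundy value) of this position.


Coins: T H H H H T T H H H T H H
Key fact: a single head at position k behaves exactly like a Nim heap of size k (turning it to T and optionally flipping a coin at j < k corresponds to moving the heap from k to j, or to 0), and heads combine as a disjunctive sum (two heads at the same place would cancel, matching j XOR j = 0). So the Nim-value is the XOR of the 1-indexed positions of the heads.
Face-up positions (1-indexed): [2, 3, 4, 5, 8, 9, 10, 12, 13]
XOR 0 with 2: 0 XOR 2 = 2
XOR 2 with 3: 2 XOR 3 = 1
XOR 1 with 4: 1 XOR 4 = 5
XOR 5 with 5: 5 XOR 5 = 0
XOR 0 with 8: 0 XOR 8 = 8
XOR 8 with 9: 8 XOR 9 = 1
XOR 1 with 10: 1 XOR 10 = 11
XOR 11 with 12: 11 XOR 12 = 7
XOR 7 with 13: 7 XOR 13 = 10
Nim-value = 10

10


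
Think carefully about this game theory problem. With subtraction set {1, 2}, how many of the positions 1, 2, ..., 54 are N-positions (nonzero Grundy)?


Subtraction set S = {1, 2}, so G(n) = n mod 3.
G(n) = 0 when n is a multiple of 3.
Multiples of 3 in [1, 54]: 18
N-positions (nonzero Grundy) = 54 - 18 = 36

36


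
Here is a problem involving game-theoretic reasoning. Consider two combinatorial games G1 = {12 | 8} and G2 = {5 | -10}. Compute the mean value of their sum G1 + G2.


G1 = {12 | 8}, G2 = {5 | -10}
Each is a switch {a | b} with numbers a > b; its mean value is (a + b)/2, and mean value is additive over game sums: m(G1 + G2) = m(G1) + m(G2).
Mean of G1 = (12 + (8))/2 = 20/2 = 10
Mean of G2 = (5 + (-10))/2 = -5/2 = -5/2
Mean of G1 + G2 = 10 + -5/2 = 15/2

15/2


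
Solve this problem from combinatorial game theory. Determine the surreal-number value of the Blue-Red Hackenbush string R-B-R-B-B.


Edges (from ground): R-B-R-B-B
By Berlekamp's sign-expansion rule, a Blue-Red Hackenbush stalk has the value of the surreal number whose sign sequence is the edge sequence with B -> + and R -> -.
Sign sequence: -+-++
Trace the sign expansion in the surreal number tree, starting from 0:
Edge 1: R (sign -) -> bounds (-inf, 0), value = -1
Edge 2: B (sign +) -> bounds (-1, 0), value = -1/2
Edge 3: R (sign -) -> bounds (-1, -1/2), value = -3/4
Edge 4: B (sign +) -> bounds (-3/4, -1/2), value = -5/8
Edge 5: B (sign +) -> bounds (-5/8, -1/2), value = -9/16
Game value = -9/16

-9/16


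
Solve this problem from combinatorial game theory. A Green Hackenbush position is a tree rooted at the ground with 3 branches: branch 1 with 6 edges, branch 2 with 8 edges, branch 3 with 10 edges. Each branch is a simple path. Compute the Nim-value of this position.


The tree has 3 branches from the ground vertex.
In Green Hackenbush, the Nim-value of a simple path of length k is k.
Branch 1: length 6, Nim-value = 6
Branch 2: length 8, Nim-value = 8
Branch 3: length 10, Nim-value = 10
Total Nim-value = XOR of all branch values:
0 XOR 6 = 6
6 XOR 8 = 14
14 XOR 10 = 4
Nim-value of the tree = 4

4


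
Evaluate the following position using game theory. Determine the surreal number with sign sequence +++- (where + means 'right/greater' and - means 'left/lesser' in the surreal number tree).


Sign expansion: +++-
Rule: track bounds (lo, hi), initially (-inf, +inf). On '+', the current value becomes lo and we move to the simplest number in (value, hi): value + 1 if hi = +inf, otherwise the midpoint (value + hi)/2. On '-', the current value becomes hi and we move to value - 1 if lo = -inf, otherwise the midpoint (lo + value)/2.
Start at 0.
Step 1: sign = +, move right. Bounds: (0, +inf). Value = 1
Step 2: sign = +, move right. Bounds: (1, +inf). Value = 2
Step 3: sign = +, move right. Bounds: (2, +inf). Value = 3
Step 4: sign = -, move left. Bounds: (2, 3). Value = 5/2
The surreal number with sign expansion +++- is 5/2.

5/2


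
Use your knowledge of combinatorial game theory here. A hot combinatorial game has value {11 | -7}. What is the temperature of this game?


The game is {11 | -7}, a switch {a | b} with numbers a > b.
Cooling {a | b} by t gives {a - t | b + t}, which stops being hot when a - t = b + t, i.e. at t = (a - b)/2. So the temperature of a switch is (a - b)/2.
Temperature = (Left option - Right option) / 2
= (11 - (-7)) / 2
= 18 / 2
= 9

9


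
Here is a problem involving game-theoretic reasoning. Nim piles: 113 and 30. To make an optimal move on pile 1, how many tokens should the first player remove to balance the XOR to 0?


Piles: 113 and 30
Current XOR: 113 XOR 30 = 111 (non-zero, so this is an N-position).
To make the XOR zero, we need to find a move that balances the piles.
For pile 1 (size 113): target = 113 XOR 111 = 30
We reduce pile 1 from 113 to 30.
Tokens removed: 113 - 30 = 83
Verification: 30 XOR 30 = 0

83


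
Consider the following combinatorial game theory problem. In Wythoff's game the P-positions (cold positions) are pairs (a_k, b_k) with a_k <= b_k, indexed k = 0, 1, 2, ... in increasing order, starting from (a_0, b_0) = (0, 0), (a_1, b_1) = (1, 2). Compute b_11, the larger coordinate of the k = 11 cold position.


By Wythoff's theorem, a_k = floor(k * phi) and b_k = floor(k * phi^2) = a_k + k, where phi = (1 + sqrt(5))/2 is the golden ratio.
phi = (1 + sqrt(5))/2 = 1.618034
phi^2 = phi + 1 = 2.618034
k = 11
k * phi^2 = 11 * 2.618034 = 28.798374
b_11 = floor(k * phi^2) = 28 (check: a_11 + k = 17 + 11 = 28)

28


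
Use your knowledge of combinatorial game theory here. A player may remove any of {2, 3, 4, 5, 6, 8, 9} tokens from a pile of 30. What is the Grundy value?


The subtraction set is S = {2, 3, 4, 5, 6, 8, 9}.
G(k) = mex{ G(k - s) : s in S, s <= k }. We compute iteratively: G(0) = 0.
G(1) = mex({}) = 0
G(2) = mex({0}) = 1
G(3) = mex({0}) = 1
G(4) = mex({0, 1}) = 2
G(5) = mex({0, 1}) = 2
G(6) = mex({0, 1, 2}) = 3
G(7) = mex({0, 1, 2}) = 3
G(8) = mex({0, 1, 2, 3}) = 4
G(9) = mex({0, 1, 2, 3}) = 4
G(10) = mex({0, 1, 2, 3, 4}) = 5
G(11) = mex({1, 2, 3, 4}) = 0
G(12) = mex({1, 2, 3, 4, 5}) = 0
G(13) = mex({0, 2, 3, 4, 5}) = 1
G(14) = mex({0, 2, 3, 4, 5}) = 1
G(15) = mex({0, 1, 3, 4, 5}) = 2
G(16) = mex({0, 1, 3, 4, 5}) = 2
G(17) = mex({0, 1, 2, 4}) = 3
G(18) = mex({0, 1, 2, 4, 5}) = 3
G(19) = mex({0, 1, 2, 3, 5}) = 4
Observe that G(11)..G(19) = 0, 0, 1, 1, 2, 2, 3, 3, 4 repeats G(0)..G(8) = 0, 0, 1, 1, 2, 2, 3, 3, 4.
For k >= max(S) = 9, G(k) is determined by the previous 9 values G(k-9)..G(k-1); a window of 9 consecutive values has recurred shifted by 11, so by induction G(k + 11) = G(k) for all k >= 0: the sequence is periodic from the start with period 11.
One period: G(0..10) = 0, 0, 1, 1, 2, 2, 3, 3, 4, 4, 5.
30 mod 11 = 8, so G(30) = G(8) = 4.

4


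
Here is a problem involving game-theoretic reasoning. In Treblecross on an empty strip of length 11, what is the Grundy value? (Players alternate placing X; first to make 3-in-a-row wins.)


Treblecross: place X on empty cells; 3-in-a-row wins.
Playing within two cells of an existing X lets the opponent win at once, so sensible play treats the cells i-2..i+2 around each X as dead. The player left with no safe cell loses, so this is a normal-play take-away game on strips of safe cells.
Placing X at cell i (0-indexed) of a strip of k safe cells leaves independent strips of sizes max(0, i-2) and max(0, k-i-3). Hence G(k) = mex{ G(max(0,i-2)) XOR G(max(0,k-i-3)) : 0 <= i < k }, with G(0) = 0.
G(1): splits (0,0):0^0=0 -> mex({0}) = 1
G(2): splits (0,0):0^0=0 -> mex({0}) = 1
G(3): splits (0,0):0^0=0 -> mex({0}) = 1
G(4): splits (0,1):0^1=1 (0,0):0^0=0 -> mex({0, 1}) = 2
G(5): splits (0,2):0^1=1 (0,1):0^1=1 (0,0):0^0=0 -> mex({0, 1}) = 2
G(6) = mex({1}) = 0
G(7) = mex({0, 1, 2}) = 3
G(8) = mex({0, 1, 2}) = 3
G(9) = mex({0, 2}) = 1
G(10) = mex({0, 2, 3}) = 1
G(11) = mex({0, 3}) = 1
Therefore G(11) = 1.

1


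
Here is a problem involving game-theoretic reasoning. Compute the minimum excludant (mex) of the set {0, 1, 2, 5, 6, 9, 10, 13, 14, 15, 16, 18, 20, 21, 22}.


Set = {0, 1, 2, 5, 6, 9, 10, 13, 14, 15, 16, 18, 20, 21, 22}
0 is in the set.
1 is in the set.
2 is in the set.
3 is NOT in the set. This is the mex.
mex = 3

3


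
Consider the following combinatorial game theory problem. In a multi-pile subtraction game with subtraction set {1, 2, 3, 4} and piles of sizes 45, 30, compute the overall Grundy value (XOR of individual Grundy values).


Subtraction set: {1, 2, 3, 4}
For this subtraction set, G(n) = n mod 5 (period = max + 1 = 5).
Pile 1 (size 45): G(45) = 45 mod 5 = 0
Pile 2 (size 30): G(30) = 30 mod 5 = 0
Total Grundy value = XOR of all: 0 XOR 0 = 0

0


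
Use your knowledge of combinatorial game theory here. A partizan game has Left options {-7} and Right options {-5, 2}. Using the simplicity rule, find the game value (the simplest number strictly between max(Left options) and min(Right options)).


Left options: {-7}, max = -7
Right options: {-5, 2}, min = -5
All options are numbers and max(Left) < min(Right), so by the simplicity theorem the value is the simplest (earliest-born) number strictly between -7 and -5.
The only integer strictly between -7 and -5 is -6.
No non-integer in the interval can be simpler: if x is a non-integer in the interval, then floor(x) or ceil(x) also lies in the interval (the interval contains an integer), and both are proper prefixes of x's sign expansion, i.e. born earlier. So the game value is -6.
Game value = -6

-6


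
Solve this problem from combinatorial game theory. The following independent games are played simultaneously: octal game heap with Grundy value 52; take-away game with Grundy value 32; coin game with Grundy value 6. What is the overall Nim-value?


By the Sprague-Grundy theorem, the Grundy value of a sum of games is the XOR of individual Grundy values.
octal game heap: Grundy value = 52. Running XOR: 0 XOR 52 = 52
take-away game: Grundy value = 32. Running XOR: 52 XOR 32 = 20
coin game: Grundy value = 6. Running XOR: 20 XOR 6 = 18
The combined Grundy value is 18.

18


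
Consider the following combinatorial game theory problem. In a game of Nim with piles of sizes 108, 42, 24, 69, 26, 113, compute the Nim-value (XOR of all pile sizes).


We need the XOR (exclusive or) of all pile sizes.
After XOR-ing pile 1 (size 108): 0 XOR 108 = 108
After XOR-ing pile 2 (size 42): 108 XOR 42 = 70
After XOR-ing pile 3 (size 24): 70 XOR 24 = 94
After XOR-ing pile 4 (size 69): 94 XOR 69 = 27
After XOR-ing pile 5 (size 26): 27 XOR 26 = 1
After XOR-ing pile 6 (size 113): 1 XOR 113 = 112
The Nim-value of this position is 112.

112


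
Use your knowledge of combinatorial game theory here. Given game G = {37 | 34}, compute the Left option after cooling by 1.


Original game: {37 | 34} (a switch {a | b} with a > b).
Cooling by t (for t below the temperature (a - b)/2 = 3/2) taxes each move by t: {a | b} cooled by t is {a - t | b + t}.
Cooling amount: t = 1
Cooled Left option: 37 - 1 = 36
Cooled Right option: 34 + 1 = 35
Cooled game: {36 | 35}
Left option = 36

36


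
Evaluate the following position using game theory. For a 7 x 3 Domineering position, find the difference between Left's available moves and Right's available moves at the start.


Board is 7 x 3 (rows x cols).
Left (vertical) placements: (rows-1) * cols = 6 * 3 = 18
Right (horizontal) placements: rows * (cols-1) = 7 * 2 = 14
Advantage = Left - Right = 18 - 14 = 4

4


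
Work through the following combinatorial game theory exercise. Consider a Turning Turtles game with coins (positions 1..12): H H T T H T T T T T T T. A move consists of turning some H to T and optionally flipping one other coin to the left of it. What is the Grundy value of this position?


Coins: H H T T H T T T T T T T
Key fact: a single head at position k behaves exactly like a Nim heap of size k (turning it to T and optionally flipping a coin at j < k corresponds to moving the heap from k to j, or to 0), and heads combine as a disjunctive sum (two heads at the same place would cancel, matching j XOR j = 0). So the Nim-value is the XOR of the 1-indexed positions of the heads.
Face-up positions (1-indexed): [1, 2, 5]
XOR 0 with 1: 0 XOR 1 = 1
XOR 1 with 2: 1 XOR 2 = 3
XOR 3 with 5: 3 XOR 5 = 6
Nim-value = 6

6


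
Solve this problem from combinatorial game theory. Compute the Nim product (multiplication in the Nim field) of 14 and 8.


Nim multiplication is bilinear over XOR: (u XOR v) * w = (u*w) XOR (v*w).
So we split each operand into its bit components and XOR the pairwise Nim products.
14 = 2 + 4 + 8 (as XOR of powers of 2).
8 = 8 (as XOR of powers of 2).
Using the standard Nim-product table on single bits:
  2*2 = 3,   2*4 = 8,   2*8 = 12,
  4*4 = 6,   4*8 = 11,  8*8 = 13,
and  1*x = x (identity), k*l = l*k (commutative).
Pairwise Nim products:
  2 * 8 = 12
  4 * 8 = 11
  8 * 8 = 13
XOR them: 12 XOR 11 XOR 13 = 10.
Result: 14 * 8 = 10 (in Nim).

10


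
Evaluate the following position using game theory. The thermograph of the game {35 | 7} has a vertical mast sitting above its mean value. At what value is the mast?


Game = {35 | 7}, a switch {a | b} with numbers a > b.
Its thermograph has left wall a - t and right wall b + t, which meet at t = (a - b)/2, where both equal (a + b)/2. So the mast (mean value) is at (a + b)/2.
Mean = (35 + (7))/2 = 42/2 = 21

21


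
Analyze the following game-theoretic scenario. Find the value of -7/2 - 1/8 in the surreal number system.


x = -7/2, y = 1/8
Converting to common denominator: 8
x = -28/8, y = 1/8
x - y = -7/2 - 1/8 = -29/8

-29/8


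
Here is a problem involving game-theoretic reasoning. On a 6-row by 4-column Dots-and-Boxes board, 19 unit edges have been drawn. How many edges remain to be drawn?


Grid: 6 x 4 boxes, i.e. 7 rows and 5 columns of dots.
Horizontal edges: (rows + 1) * cols = 7 * 4 = 28
Vertical edges: rows * (cols + 1) = 6 * 5 = 30
Total edges: 28 + 30 = 58
Edges drawn: 19
Remaining: 58 - 19 = 39

39


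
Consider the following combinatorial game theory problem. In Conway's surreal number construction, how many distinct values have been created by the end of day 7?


Day 0: {|} = 0 is born. Count = 1.
Day n: the number of surreal numbers born by day n is 2^(n+1) - 1.
By day 0: 2^1 - 1 = 1
By day 1: 2^2 - 1 = 3
By day 2: 2^3 - 1 = 7
By day 3: 2^4 - 1 = 15
By day 4: 2^5 - 1 = 31
By day 5: 2^6 - 1 = 63
By day 6: 2^7 - 1 = 127
By day 7: 2^8 - 1 = 255
By day 7: 255 surreal numbers.

255


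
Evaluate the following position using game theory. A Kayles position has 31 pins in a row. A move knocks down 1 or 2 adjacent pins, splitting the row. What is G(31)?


Kayles: a move removes 1 or 2 adjacent pins from a contiguous row.
Removing pins from a row of k leaves two independent rows (a, b) with a + b = k - 1 (one pin) or a + b = k - 2 (two pins); an end removal gives a = 0.
By Sprague-Grundy, G(k) = mex{ G(a) XOR G(b) } over all these splits. G(0) = 0.
G(1): splits (0,0):0^0=0 -> mex({0}) = 1
G(2): splits (0,1):0^1=1 (0,0):0^0=0 -> mex({0, 1}) = 2
G(3): splits (0,2):0^2=2 (1,1):1^1=0 (0,1):0^1=1 -> mex({0, 1, 2}) = 3
G(4): splits (0,3):0^3=3 (1,2):1^2=3 (0,2):0^2=2 (1,1):1^1=0 -> mex({0, 2, 3}) = 1
G(5): splits (0,4):0^1=1 (1,3):1^3=2 (2,2):2^2=0 (0,3):0^3=3 (1,2):1^2=3 -> mex({0, 1, 2, 3}) = 4
G(6) = mex({0, 1, 2, 4}) = 3
G(7) = mex({0, 1, 3, 4, 5}) = 2
G(8) = mex({0, 2, 3, 5, 6}) = 1
G(9) = mex({0, 1, 2, 3, 6, 7}) = 4
G(10) = mex({0, 1, 3, 4, 5, 7}) = 2
G(11) = mex({0, 1, 2, 3, 4, 5}) = 6
G(12) = mex({0, 1, 2, 3, 5, 6, 7}) = 4
G(13) = mex({0, 2, 3, 4, 6, 7}) = 1
G(14) = mex({0, 1, 4, 5, 6, 7}) = 2
G(15) = mex({0, 1, 2, 3, 4, 5, 6}) = 7
G(16) = mex({0, 2, 3, 5, 6, 7}) = 1
G(17) = mex({0, 1, 2, 3, 5, 6, 7}) = 4
G(18) = mex({0, 1, 2, 4, 5, 6}) = 3
G(19) = mex({0, 1, 3, 4, 5, 7}) = 2
G(20) = mex({0, 2, 3, 4, 5, 6, 7}) = 1
G(21) = mex({0, 1, 2, 3, 5, 6, 7}) = 4
G(22) = mex({0, 1, 2, 3, 4, 5, 7}) = 6
G(23) = mex({0, 1, 2, 3, 4, 5, 6}) = 7
G(24) = mex({0, 1, 2, 3, 5, 6, 7}) = 4
G(25) = mex({0, 2, 3, 4, 6, 7}) = 1
G(26) = mex({0, 1, 3, 4, 5, 6, 7}) = 2
G(27) = mex({0, 1, 2, 3, 4, 5, 6, 7}) = 8
G(28) = mex({0, 1, 2, 3, 4, 6, 7, 8}) = 5
G(29) = mex({0, 1, 2, 3, 5, 6, 7, 8, 9}) = 4
G(30) = mex({0, 1, 2, 3, 4, 5, 6, 9, 10}) = 7
G(31) = mex({0, 1, 3, 4, 5, 7, 10, 11}) = 2
Therefore G(31) = 2.

2


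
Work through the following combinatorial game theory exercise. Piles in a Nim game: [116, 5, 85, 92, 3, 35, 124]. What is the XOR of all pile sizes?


We need the XOR (exclusive or) of all pile sizes.
After XOR-ing pile 1 (size 116): 0 XOR 116 = 116
After XOR-ing pile 2 (size 5): 116 XOR 5 = 113
After XOR-ing pile 3 (size 85): 113 XOR 85 = 36
After XOR-ing pile 4 (size 92): 36 XOR 92 = 120
After XOR-ing pile 5 (size 3): 120 XOR 3 = 123
After XOR-ing pile 6 (size 35): 123 XOR 35 = 88
After XOR-ing pile 7 (size 124): 88 XOR 124 = 36
The Nim-value of this position is 36.

36


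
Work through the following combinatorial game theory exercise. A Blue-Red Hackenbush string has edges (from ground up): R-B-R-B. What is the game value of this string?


Edges (from ground): R-B-R-B
By Berlekamp's sign-expansion rule, a Blue-Red Hackenbush stalk has the value of the surreal number whose sign sequence is the edge sequence with B -> + and R -> -.
Sign sequence: -+-+
Trace the sign expansion in the surreal number tree, starting from 0:
Edge 1: R (sign -) -> bounds (-inf, 0), value = -1
Edge 2: B (sign +) -> bounds (-1, 0), value = -1/2
Edge 3: R (sign -) -> bounds (-1, -1/2), value = -3/4
Edge 4: B (sign +) -> bounds (-3/4, -1/2), value = -5/8
Game value = -5/8

-5/8


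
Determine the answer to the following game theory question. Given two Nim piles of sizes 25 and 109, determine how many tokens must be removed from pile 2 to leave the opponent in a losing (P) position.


Piles: 25 and 109
Current XOR: 25 XOR 109 = 116 (non-zero, so this is an N-position).
To make the XOR zero, we need to find a move that balances the piles.
For pile 2 (size 109): target = 109 XOR 116 = 25
We reduce pile 2 from 109 to 25.
Tokens removed: 109 - 25 = 84
Verification: 25 XOR 25 = 0

84


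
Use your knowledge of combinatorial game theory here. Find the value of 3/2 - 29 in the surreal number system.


x = 3/2, y = 29
Converting to common denominator: 2
x = 3/2, y = 58/2
x - y = 3/2 - 29 = -55/2

-55/2


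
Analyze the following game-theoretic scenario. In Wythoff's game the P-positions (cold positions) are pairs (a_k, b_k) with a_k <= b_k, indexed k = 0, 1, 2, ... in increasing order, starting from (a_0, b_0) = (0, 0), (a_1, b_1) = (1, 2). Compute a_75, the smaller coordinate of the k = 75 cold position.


By Wythoff's theorem, a_k = floor(k * phi) and b_k = floor(k * phi^2) = a_k + k, where phi = (1 + sqrt(5))/2 is the golden ratio.
phi = (1 + sqrt(5))/2 = 1.618034
k = 75
k * phi = 75 * 1.618034 = 121.352549
a_75 = floor(k * phi) = 121

121


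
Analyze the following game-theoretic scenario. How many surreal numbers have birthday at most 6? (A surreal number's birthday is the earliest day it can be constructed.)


Day 0: {|} = 0 is born. Count = 1.
Day n: the number of surreal numbers born by day n is 2^(n+1) - 1.
By day 0: 2^1 - 1 = 1
By day 1: 2^2 - 1 = 3
By day 2: 2^3 - 1 = 7
By day 3: 2^4 - 1 = 15
By day 4: 2^5 - 1 = 31
By day 5: 2^6 - 1 = 63
By day 6: 2^7 - 1 = 127
By day 6: 127 surreal numbers.

127


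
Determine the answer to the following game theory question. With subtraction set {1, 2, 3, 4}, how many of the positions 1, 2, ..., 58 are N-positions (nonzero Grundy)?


Subtraction set S = {1, 2, 3, 4}, so G(n) = n mod 5.
G(n) = 0 when n is a multiple of 5.
Multiples of 5 in [1, 58]: 11
N-positions (nonzero Grundy) = 58 - 11 = 47

47


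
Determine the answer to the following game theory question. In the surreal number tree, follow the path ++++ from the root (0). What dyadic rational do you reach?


Sign expansion: ++++
Rule: track bounds (lo, hi), initially (-inf, +inf). On '+', the current value becomes lo and we move to the simplest number in (value, hi): value + 1 if hi = +inf, otherwise the midpoint (value + hi)/2. On '-', the current value becomes hi and we move to value - 1 if lo = -inf, otherwise the midpoint (lo + value)/2.
Start at 0.
Step 1: sign = +, move right. Bounds: (0, +inf). Value = 1
Step 2: sign = +, move right. Bounds: (1, +inf). Value = 2
Step 3: sign = +, move right. Bounds: (2, +inf). Value = 3
Step 4: sign = +, move right. Bounds: (3, +inf). Value = 4
The surreal number with sign expansion ++++ is 4.

4


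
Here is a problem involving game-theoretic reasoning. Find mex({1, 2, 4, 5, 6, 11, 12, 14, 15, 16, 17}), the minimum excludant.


Set = {1, 2, 4, 5, 6, 11, 12, 14, 15, 16, 17}
0 is NOT in the set. This is the mex.
mex = 0

0


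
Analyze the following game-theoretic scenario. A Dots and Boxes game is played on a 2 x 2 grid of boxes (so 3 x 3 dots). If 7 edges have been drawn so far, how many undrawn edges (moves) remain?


Grid: 2 x 2 boxes, i.e. 3 rows and 3 columns of dots.
Horizontal edges: (rows + 1) * cols = 3 * 2 = 6
Vertical edges: rows * (cols + 1) = 2 * 3 = 6
Total edges: 6 + 6 = 12
Edges drawn: 7
Remaining: 12 - 7 = 5

5


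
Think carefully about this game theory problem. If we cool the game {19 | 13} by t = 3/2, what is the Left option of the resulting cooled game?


Original game: {19 | 13} (a switch {a | b} with a > b).
Cooling by t (for t below the temperature (a - b)/2 = 3) taxes each move by t: {a | b} cooled by t is {a - t | b + t}.
Cooling amount: t = 3/2
Cooled Left option: 19 - 3/2 = 35/2
Cooled Right option: 13 + 3/2 = 29/2
Cooled game: {35/2 | 29/2}
Left option = 35/2

35/2


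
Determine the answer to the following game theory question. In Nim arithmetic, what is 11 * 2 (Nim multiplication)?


Nim multiplication is bilinear over XOR: (u XOR v) * w = (u*w) XOR (v*w).
So we split each operand into its bit components and XOR the pairwise Nim products.
11 = 1 + 2 + 8 (as XOR of powers of 2).
2 = 2 (as XOR of powers of 2).
Using the standard Nim-product table on single bits:
  2*2 = 3,   2*4 = 8,   2*8 = 12,
  4*4 = 6,   4*8 = 11,  8*8 = 13,
and  1*x = x (identity), k*l = l*k (commutative).
Pairwise Nim products:
  1 * 2 = 2
  2 * 2 = 3
  8 * 2 = 12
XOR them: 2 XOR 3 XOR 12 = 13.
Result: 11 * 2 = 13 (in Nim).

13


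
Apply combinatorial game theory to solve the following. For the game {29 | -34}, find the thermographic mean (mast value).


Game = {29 | -34}, a switch {a | b} with numbers a > b.
Its thermograph has left wall a - t and right wall b + t, which meet at t = (a - b)/2, where both equal (a + b)/2. So the mast (mean value) is at (a + b)/2.
Mean = (29 + (-34))/2 = -5/2 = -5/2

-5/2


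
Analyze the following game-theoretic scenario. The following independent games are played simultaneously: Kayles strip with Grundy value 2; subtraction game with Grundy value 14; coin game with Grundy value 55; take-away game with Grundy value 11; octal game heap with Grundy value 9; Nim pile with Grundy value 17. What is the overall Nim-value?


By the Sprague-Grundy theorem, the Grundy value of a sum of games is the XOR of individual Grundy values.
Kayles strip: Grundy value = 2. Running XOR: 0 XOR 2 = 2
subtraction game: Grundy value = 14. Running XOR: 2 XOR 14 = 12
coin game: Grundy value = 55. Running XOR: 12 XOR 55 = 59
take-away game: Grundy value = 11. Running XOR: 59 XOR 11 = 48
octal game heap: Grundy value = 9. Running XOR: 48 XOR 9 = 57
Nim pile: Grundy value = 17. Running XOR: 57 XOR 17 = 40
The combined Grundy value is 40.

40


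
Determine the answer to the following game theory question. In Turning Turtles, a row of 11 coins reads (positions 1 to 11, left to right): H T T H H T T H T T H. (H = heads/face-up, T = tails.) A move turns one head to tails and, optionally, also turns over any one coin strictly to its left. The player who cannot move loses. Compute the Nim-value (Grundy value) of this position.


Coins: H T T H H T T H T T H
Key fact: a single head at position k behaves exactly like a Nim heap of size k (turning it to T and optionally flipping a coin at j < k corresponds to moving the heap from k to j, or to 0), and heads combine as a disjunctive sum (two heads at the same place would cancel, matching j XOR j = 0). So the Nim-value is the XOR of the 1-indexed positions of the heads.
Face-up positions (1-indexed): [1, 4, 5, 8, 11]
XOR 0 with 1: 0 XOR 1 = 1
XOR 1 with 4: 1 XOR 4 = 5
XOR 5 with 5: 5 XOR 5 = 0
XOR 0 with 8: 0 XOR 8 = 8
XOR 8 with 11: 8 XOR 11 = 3
Nim-value = 3

3


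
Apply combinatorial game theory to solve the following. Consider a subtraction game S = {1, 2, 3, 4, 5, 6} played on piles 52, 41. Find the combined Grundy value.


Subtraction set: {1, 2, 3, 4, 5, 6}
For this subtraction set, G(n) = n mod 7 (period = max + 1 = 7).
Pile 1 (size 52): G(52) = 52 mod 7 = 3
Pile 2 (size 41): G(41) = 41 mod 7 = 6
Total Grundy value = XOR of all: 3 XOR 6 = 5

5


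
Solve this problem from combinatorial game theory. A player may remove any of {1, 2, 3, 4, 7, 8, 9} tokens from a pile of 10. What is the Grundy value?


The subtraction set is S = {1, 2, 3, 4, 7, 8, 9}.
G(k) = mex{ G(k - s) : s in S, s <= k }. We compute iteratively: G(0) = 0.
G(1) = mex({0}) = 1
G(2) = mex({0, 1}) = 2
G(3) = mex({0, 1, 2}) = 3
G(4) = mex({0, 1, 2, 3}) = 4
G(5) = mex({1, 2, 3, 4}) = 0
G(6) = mex({0, 2, 3, 4}) = 1
G(7) = mex({0, 1, 3, 4}) = 2
G(8) = mex({0, 1, 2, 4}) = 3
G(9) = mex({0, 1, 2, 3}) = 4
G(10) = mex({1, 2, 3, 4}) = 0
Therefore G(10) = 0.

0


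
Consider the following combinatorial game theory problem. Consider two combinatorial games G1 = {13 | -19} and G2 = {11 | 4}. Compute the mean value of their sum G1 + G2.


G1 = {13 | -19}, G2 = {11 | 4}
Each is a switch {a | b} with numbers a > b; its mean value is (a + b)/2, and mean value is additive over game sums: m(G1 + G2) = m(G1) + m(G2).
Mean of G1 = (13 + (-19))/2 = -6/2 = -3
Mean of G2 = (11 + (4))/2 = 15/2 = 15/2
Mean of G1 + G2 = -3 + 15/2 = 9/2

9/2


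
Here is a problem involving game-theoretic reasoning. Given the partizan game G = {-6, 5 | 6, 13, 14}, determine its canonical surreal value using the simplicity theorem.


Left options: {-6, 5}, max = 5
Right options: {6, 13, 14}, min = 6
All options are numbers and max(Left) < min(Right), so by the simplicity theorem the value is the simplest (earliest-born) number strictly between 5 and 6.
No integer lies strictly between 5 and 6, so the value is the dyadic rational m/2^k in the interval with the smallest k (then m odd); search k = 1, 2, ...:
Denominator 2: 11/2 lies strictly between 5 and 6 -- found.
The simplest number in the interval is 11/2.
Game value = 11/2

11/2


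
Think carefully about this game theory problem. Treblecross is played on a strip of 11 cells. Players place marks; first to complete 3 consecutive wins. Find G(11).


Treblecross: place X on empty cells; 3-in-a-row wins.
Playing within two cells of an existing X lets the opponent win at once, so sensible play treats the cells i-2..i+2 around each X as dead. The player left with no safe cell loses, so this is a normal-play take-away game on strips of safe cells.
Placing X at cell i (0-indexed) of a strip of k safe cells leaves independent strips of sizes max(0, i-2) and max(0, k-i-3). Hence G(k) = mex{ G(max(0,i-2)) XOR G(max(0,k-i-3)) : 0 <= i < k }, with G(0) = 0.
G(1): splits (0,0):0^0=0 -> mex({0}) = 1
G(2): splits (0,0):0^0=0 -> mex({0}) = 1
G(3): splits (0,0):0^0=0 -> mex({0}) = 1
G(4): splits (0,1):0^1=1 (0,0):0^0=0 -> mex({0, 1}) = 2
G(5): splits (0,2):0^1=1 (0,1):0^1=1 (0,0):0^0=0 -> mex({0, 1}) = 2
G(6) = mex({1}) = 0
G(7) = mex({0, 1, 2}) = 3
G(8) = mex({0, 1, 2}) = 3
G(9) = mex({0, 2}) = 1
G(10) = mex({0, 2, 3}) = 1
G(11) = mex({0, 3}) = 1
Therefore G(11) = 1.

1


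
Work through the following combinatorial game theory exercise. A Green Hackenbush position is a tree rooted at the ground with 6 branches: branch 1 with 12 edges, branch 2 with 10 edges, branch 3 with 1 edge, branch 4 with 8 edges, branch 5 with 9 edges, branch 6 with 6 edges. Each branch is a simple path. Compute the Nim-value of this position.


The tree has 6 branches from the ground vertex.
In Green Hackenbush, the Nim-value of a simple path of length k is k.
Branch 1: length 12, Nim-value = 12
Branch 2: length 10, Nim-value = 10
Branch 3: length 1, Nim-value = 1
Branch 4: length 8, Nim-value = 8
Branch 5: length 9, Nim-value = 9
Branch 6: length 6, Nim-value = 6
Total Nim-value = XOR of all branch values:
0 XOR 12 = 12
12 XOR 10 = 6
6 XOR 1 = 7
7 XOR 8 = 15
15 XOR 9 = 6
6 XOR 6 = 0
Nim-value of the tree = 0

0


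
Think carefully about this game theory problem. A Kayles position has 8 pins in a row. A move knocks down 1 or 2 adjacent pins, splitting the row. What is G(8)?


Kayles: a move removes 1 or 2 adjacent pins from a contiguous row.
Removing pins from a row of k leaves two independent rows (a, b) with a + b = k - 1 (one pin) or a + b = k - 2 (two pins); an end removal gives a = 0.
By Sprague-Grundy, G(k) = mex{ G(a) XOR G(b) } over all these splits. G(0) = 0.
G(1): splits (0,0):0^0=0 -> mex({0}) = 1
G(2): splits (0,1):0^1=1 (0,0):0^0=0 -> mex({0, 1}) = 2
G(3): splits (0,2):0^2=2 (1,1):1^1=0 (0,1):0^1=1 -> mex({0, 1, 2}) = 3
G(4): splits (0,3):0^3=3 (1,2):1^2=3 (0,2):0^2=2 (1,1):1^1=0 -> mex({0, 2, 3}) = 1
G(5): splits (0,4):0^1=1 (1,3):1^3=2 (2,2):2^2=0 (0,3):0^3=3 (1,2):1^2=3 -> mex({0, 1, 2, 3}) = 4
G(6) = mex({0, 1, 2, 4}) = 3
G(7) = mex({0, 1, 3, 4, 5}) = 2
G(8) = mex({0, 2, 3, 5, 6}) = 1
Therefore G(8) = 1.

1


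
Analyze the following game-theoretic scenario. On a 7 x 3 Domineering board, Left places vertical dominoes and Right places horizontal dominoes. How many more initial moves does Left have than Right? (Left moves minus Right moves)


Board is 7 x 3 (rows x cols).
Left (vertical) placements: (rows-1) * cols = 6 * 3 = 18
Right (horizontal) placements: rows * (cols-1) = 7 * 2 = 14
Advantage = Left - Right = 18 - 14 = 4

4


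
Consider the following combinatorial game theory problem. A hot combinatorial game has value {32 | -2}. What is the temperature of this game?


The game is {32 | -2}, a switch {a | b} with numbers a > b.
Cooling {a | b} by t gives {a - t | b + t}, which stops being hot when a - t = b + t, i.e. at t = (a - b)/2. So the temperature of a switch is (a - b)/2.
Temperature = (Left option - Right option) / 2
= (32 - (-2)) / 2
= 34 / 2
= 17

17


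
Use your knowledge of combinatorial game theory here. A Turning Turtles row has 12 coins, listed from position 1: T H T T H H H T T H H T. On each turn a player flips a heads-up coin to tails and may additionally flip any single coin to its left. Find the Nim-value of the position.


Coins: T H T T H H H T T H H T
Key fact: a single head at position k behaves exactly like a Nim heap of size k (turning it to T and optionally flipping a coin at j < k corresponds to moving the heap from k to j, or to 0), and heads combine as a disjunctive sum (two heads at the same place would cancel, matching j XOR j = 0). So the Nim-value is the XOR of the 1-indexed positions of the heads.
Face-up positions (1-indexed): [2, 5, 6, 7, 10, 11]
XOR 0 with 2: 0 XOR 2 = 2
XOR 2 with 5: 2 XOR 5 = 7
XOR 7 with 6: 7 XOR 6 = 1
XOR 1 with 7: 1 XOR 7 = 6
XOR 6 with 10: 6 XOR 10 = 12
XOR 12 with 11: 12 XOR 11 = 7
Nim-value = 7

7


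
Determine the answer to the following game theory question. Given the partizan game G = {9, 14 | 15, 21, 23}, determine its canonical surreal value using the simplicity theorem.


Left options: {9, 14}, max = 14
Right options: {15, 21, 23}, min = 15
All options are numbers and max(Left) < min(Right), so by the simplicity theorem the value is the simplest (earliest-born) number strictly between 14 and 15.
No integer lies strictly between 14 and 15, so the value is the dyadic rational m/2^k in the interval with the smallest k (then m odd); search k = 1, 2, ...:
Denominator 2: 29/2 lies strictly between 14 and 15 -- found.
The simplest number in the interval is 29/2.
Game value = 29/2

29/2


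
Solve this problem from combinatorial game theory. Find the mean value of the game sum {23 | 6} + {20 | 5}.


G1 = {23 | 6}, G2 = {20 | 5}
Each is a switch {a | b} with numbers a > b; its mean value is (a + b)/2, and mean value is additive over game sums: m(G1 + G2) = m(G1) + m(G2).
Mean of G1 = (23 + (6))/2 = 29/2 = 29/2
Mean of G2 = (20 + (5))/2 = 25/2 = 25/2
Mean of G1 + G2 = 29/2 + 25/2 = 27

27


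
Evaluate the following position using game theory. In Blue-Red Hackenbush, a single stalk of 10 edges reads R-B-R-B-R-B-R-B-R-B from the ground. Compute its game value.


Edges (from ground): R-B-R-B-R-B-R-B-R-B
By Berlekamp's sign-expansion rule, a Blue-Red Hackenbush stalk has the value of the surreal number whose sign sequence is the edge sequence with B -> + and R -> -.
Sign sequence: -+-+-+-+-+
Trace the sign expansion in the surreal number tree, starting from 0:
Edge 1: R (sign -) -> bounds (-inf, 0), value = -1
Edge 2: B (sign +) -> bounds (-1, 0), value = -1/2
Edge 3: R (sign -) -> bounds (-1, -1/2), value = -3/4
Edge 4: B (sign +) -> bounds (-3/4, -1/2), value = -5/8
Edge 5: R (sign -) -> bounds (-3/4, -5/8), value = -11/16
Edge 6: B (sign +) -> bounds (-11/16, -5/8), value = -21/32
Edge 7: R (sign -) -> bounds (-11/16, -21/32), value = -43/64
Edge 8: B (sign +) -> bounds (-43/64, -21/32), value = -85/128
Edge 9: R (sign -) -> bounds (-43/64, -85/128), value = -171/256
Edge 10: B (sign +) -> bounds (-171/256, -85/128), value = -341/512
Game value = -341/512

-341/512


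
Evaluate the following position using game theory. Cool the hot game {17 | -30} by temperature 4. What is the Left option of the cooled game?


Original game: {17 | -30} (a switch {a | b} with a > b).
Cooling by t (for t below the temperature (a - b)/2 = 47/2) taxes each move by t: {a | b} cooled by t is {a - t | b + t}.
Cooling amount: t = 4
Cooled Left option: 17 - 4 = 13
Cooled Right option: -30 + 4 = -26
Cooled game: {13 | -26}
Left option = 13

13


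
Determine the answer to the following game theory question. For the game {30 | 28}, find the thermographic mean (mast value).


Game = {30 | 28}, a switch {a | b} with numbers a > b.
Its thermograph has left wall a - t and right wall b + t, which meet at t = (a - b)/2, where both equal (a + b)/2. So the mast (mean value) is at (a + b)/2.
Mean = (30 + (28))/2 = 58/2 = 29

29


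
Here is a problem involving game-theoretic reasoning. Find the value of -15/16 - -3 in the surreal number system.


x = -15/16, y = -3
Converting to common denominator: 16
x = -15/16, y = -48/16
x - y = -15/16 - -3 = 33/16

33/16


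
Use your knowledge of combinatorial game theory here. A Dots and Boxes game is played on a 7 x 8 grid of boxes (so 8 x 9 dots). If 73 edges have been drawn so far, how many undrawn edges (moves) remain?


Grid: 7 x 8 boxes, i.e. 8 rows and 9 columns of dots.
Horizontal edges: (rows + 1) * cols = 8 * 8 = 64
Vertical edges: rows * (cols + 1) = 7 * 9 = 63
Total edges: 64 + 63 = 127
Edges drawn: 73
Remaining: 127 - 73 = 54

54


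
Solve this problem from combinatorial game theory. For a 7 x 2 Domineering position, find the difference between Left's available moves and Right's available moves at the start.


Board is 7 x 2 (rows x cols).
Left (vertical) placements: (rows-1) * cols = 6 * 2 = 12
Right (horizontal) placements: rows * (cols-1) = 7 * 1 = 7
Advantage = Left - Right = 12 - 7 = 5

5


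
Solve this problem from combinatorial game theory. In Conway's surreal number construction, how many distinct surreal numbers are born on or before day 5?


Day 0: {|} = 0 is born. Count = 1.
Day n: the number of surreal numbers born by day n is 2^(n+1) - 1.
By day 0: 2^1 - 1 = 1
By day 1: 2^2 - 1 = 3
By day 2: 2^3 - 1 = 7
By day 3: 2^4 - 1 = 15
By day 4: 2^5 - 1 = 31
By day 5: 2^6 - 1 = 63
By day 5: 63 surreal numbers.

63


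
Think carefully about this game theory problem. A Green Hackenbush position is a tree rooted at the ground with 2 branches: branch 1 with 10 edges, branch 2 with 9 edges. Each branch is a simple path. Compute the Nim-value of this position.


The tree has 2 branches from the ground vertex.
In Green Hackenbush, the Nim-value of a simple path of length k is k.
Branch 1: length 10, Nim-value = 10
Branch 2: length 9, Nim-value = 9
Total Nim-value = XOR of all branch values:
0 XOR 10 = 10
10 XOR 9 = 3
Nim-value of the tree = 3

3


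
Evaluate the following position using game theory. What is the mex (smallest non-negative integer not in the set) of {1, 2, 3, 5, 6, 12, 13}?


Set = {1, 2, 3, 5, 6, 12, 13}
0 is NOT in the set. This is the mex.
mex = 0

0


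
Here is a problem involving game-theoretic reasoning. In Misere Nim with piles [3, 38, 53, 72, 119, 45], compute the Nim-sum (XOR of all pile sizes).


We need the XOR (exclusive or) of all pile sizes.
After XOR-ing pile 1 (size 3): 0 XOR 3 = 3
After XOR-ing pile 2 (size 38): 3 XOR 38 = 37
After XOR-ing pile 3 (size 53): 37 XOR 53 = 16
After XOR-ing pile 4 (size 72): 16 XOR 72 = 88
After XOR-ing pile 5 (size 119): 88 XOR 119 = 47
After XOR-ing pile 6 (size 45): 47 XOR 45 = 2
The Nim-value of this position is 2.

2


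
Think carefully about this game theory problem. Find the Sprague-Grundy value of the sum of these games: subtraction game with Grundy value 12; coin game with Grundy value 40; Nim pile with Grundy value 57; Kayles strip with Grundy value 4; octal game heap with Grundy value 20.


By the Sprague-Grundy theorem, the Grundy value of a sum of games is the XOR of individual Grundy values.
subtraction game: Grundy value = 12. Running XOR: 0 XOR 12 = 12
coin game: Grundy value = 40. Running XOR: 12 XOR 40 = 36
Nim pile: Grundy value = 57. Running XOR: 36 XOR 57 = 29
Kayles strip: Grundy value = 4. Running XOR: 29 XOR 4 = 25
octal game heap: Grundy value = 20. Running XOR: 25 XOR 20 = 13
The combined Grundy value is 13.

13


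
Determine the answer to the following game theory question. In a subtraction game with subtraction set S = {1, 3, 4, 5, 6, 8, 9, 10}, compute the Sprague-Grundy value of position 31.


The subtraction set is S = {1, 3, 4, 5, 6, 8, 9, 10}.
G(k) = mex{ G(k - s) : s in S, s <= k }. We compute iteratively: G(0) = 0.
G(1) = mex({0}) = 1
G(2) = mex({1}) = 0
G(3) = mex({0}) = 1
G(4) = mex({0, 1}) = 2
G(5) = mex({0, 1, 2}) = 3
G(6) = mex({0, 1, 3}) = 2
G(7) = mex({0, 1, 2}) = 3
G(8) = mex({0, 1, 2, 3}) = 4
G(9) = mex({0, 1, 2, 3, 4}) = 5
G(10) = mex({0, 1, 2, 3, 5}) = 4
G(11) = mex({0, 1, 2, 3, 4}) = 5
G(12) = mex({0, 1, 2, 3, 4, 5}) = 6
G(13) = mex({1, 2, 3, 4, 5, 6}) = 0
G(14) = mex({0, 2, 3, 4, 5}) = 1
G(15) = mex({1, 2, 3, 4, 5, 6}) = 0
G(16) = mex({0, 2, 3, 4, 5, 6}) = 1
G(17) = mex({0, 1, 3, 4, 5, 6}) = 2
G(18) = mex({0, 1, 2, 4, 5, 6}) = 3
G(19) = mex({0, 1, 3, 4, 5}) = 2
G(20) = mex({0, 1, 2, 4, 5, 6}) = 3
G(21) = mex({0, 1, 2, 3, 5, 6}) = 4
G(22) = mex({0, 1, 2, 3, 4, 6}) = 5
Observe that G(13)..G(22) = 0, 1, 0, 1, 2, 3, 2, 3, 4, 5 repeats G(0)..G(9) = 0, 1, 0, 1, 2, 3, 2, 3, 4, 5.
For k >= max(S) = 10, G(k) is determined by the previous 10 values G(k-10)..G(k-1); a window of 10 consecutive values has recurred shifted by 13, so by induction G(k + 13) = G(k) for all k >= 0: the sequence is periodic from the start with period 13.
One period: G(0..12) = 0, 1, 0, 1, 2, 3, 2, 3, 4, 5, 4, 5, 6.
31 mod 13 = 5, so G(31) = G(5) = 3.

3


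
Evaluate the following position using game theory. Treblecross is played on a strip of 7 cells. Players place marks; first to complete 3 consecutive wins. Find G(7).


Treblecross: place X on empty cells; 3-in-a-row wins.
Playing within two cells of an existing X lets the opponent win at once, so sensible play treats the cells i-2..i+2 around each X as dead. The player left with no safe cell loses, so this is a normal-play take-away game on strips of safe cells.
Placing X at cell i (0-indexed) of a strip of k safe cells leaves independent strips of sizes max(0, i-2) and max(0, k-i-3). Hence G(k) = mex{ G(max(0,i-2)) XOR G(max(0,k-i-3)) : 0 <= i < k }, with G(0) = 0.
G(1): splits (0,0):0^0=0 -> mex({0}) = 1
G(2): splits (0,0):0^0=0 -> mex({0}) = 1
G(3): splits (0,0):0^0=0 -> mex({0}) = 1
G(4): splits (0,1):0^1=1 (0,0):0^0=0 -> mex({0, 1}) = 2
G(5): splits (0,2):0^1=1 (0,1):0^1=1 (0,0):0^0=0 -> mex({0, 1}) = 2
G(6) = mex({1}) = 0
G(7) = mex({0, 1, 2}) = 3
Therefore G(7) = 3.

3
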